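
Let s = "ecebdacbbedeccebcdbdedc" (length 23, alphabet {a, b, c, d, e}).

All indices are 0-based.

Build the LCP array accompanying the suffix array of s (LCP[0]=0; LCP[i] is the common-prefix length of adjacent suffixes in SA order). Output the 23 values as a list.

[0, 0, 1, 1, 2, 1, 0, 1, 1, 1, 1, 3, 0, 1, 1, 1, 2, 0, 2, 1, 2, 1, 2]

rank | idx | suffix
   0 |   5 | acbbedeccebcdbdedc
   1 |   7 | bbedeccebcdbdedc
   2 |  15 | bcdbdedc
   3 |   3 | bdacbbedeccebcdbdedc
   4 |  18 | bdedc
   5 |   8 | bedeccebcdbdedc
   6 |  22 | c
   7 |   6 | cbbedeccebcdbdedc
   8 |  12 | ccebcdbdedc
   9 |  16 | cdbdedc
  10 |  13 | cebcdbdedc
  11 |   1 | cebdacbbedeccebcdbdedc
  12 |   4 | dacbbedeccebcdbdedc
  13 |  17 | dbdedc
  14 |  21 | dc
  15 |  10 | deccebcdbdedc
  16 |  19 | dedc
  17 |  14 | ebcdbdedc
  18 |   2 | ebdacbbedeccebcdbdedc
  19 |  11 | eccebcdbdedc
  20 |   0 | ecebdacbbedeccebcdbdedc
  21 |  20 | edc
  22 |   9 | edeccebcdbdedc

SA = [5, 7, 15, 3, 18, 8, 22, 6, 12, 16, 13, 1, 4, 17, 21, 10, 19, 14, 2, 11, 0, 20, 9]
rank  pair      lcp
   1  s[5:],s[7:]  0  ''
   2  s[7:],s[15:]  1  'b'
   3  s[15:],s[3:]  1  'b'
   4  s[3:],s[18:]  2  'bd'
   5  s[18:],s[8:]  1  'b'
   6  s[8:],s[22:]  0  ''
   7  s[22:],s[6:]  1  'c'
   8  s[6:],s[12:]  1  'c'
   9  s[12:],s[16:]  1  'c'
  10  s[16:],s[13:]  1  'c'
  11  s[13:],s[1:]  3  'ceb'
  12  s[1:],s[4:]  0  ''
  13  s[4:],s[17:]  1  'd'
  14  s[17:],s[21:]  1  'd'
  15  s[21:],s[10:]  1  'd'
  16  s[10:],s[19:]  2  'de'
  17  s[19:],s[14:]  0  ''
  18  s[14:],s[2:]  2  'eb'
  19  s[2:],s[11:]  1  'e'
  20  s[11:],s[0:]  2  'ec'
  21  s[0:],s[20:]  1  'e'
  22  s[20:],s[9:]  2  'ed'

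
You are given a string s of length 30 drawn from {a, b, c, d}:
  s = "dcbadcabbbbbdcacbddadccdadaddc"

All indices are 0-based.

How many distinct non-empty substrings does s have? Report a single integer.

416

rank→(start, suffix):
  0 → (6, 'abbbbbdcacbddadccdadaddc')
  1 → (14, 'acbddadccdadaddc')
  2 → (24, 'adaddc')
  3 → (3, 'adcabbbbbdcacbddadccdadaddc')
  4 → (19, 'adccdadaddc')
  5 → (26, 'addc')
  6 → (2, 'badcabbbbbdcacbddadccdadaddc')
  7 → (7, 'bbbbbdcacbddadccdadaddc')
  8 → (8, 'bbbbdcacbddadccdadaddc')
  9 → (9, 'bbbdcacbddadccdadaddc')
  10 → (10, 'bbdcacbddadccdadaddc')
  11 → (11, 'bdcacbddadccdadaddc')
  12 → (16, 'bddadccdadaddc')
  13 → (29, 'c')
  14 → (5, 'cabbbbbdcacbddadccdadaddc')
  15 → (13, 'cacbddadccdadaddc')
  16 → (1, 'cbadcabbbbbdcacbddadccdadaddc')
  17 → (15, 'cbddadccdadaddc')
  18 → (21, 'ccdadaddc')
  19 → (22, 'cdadaddc')
  20 → (23, 'dadaddc')
  21 → (18, 'dadccdadaddc')
  22 → (25, 'daddc')
  23 → (28, 'dc')
  24 → (4, 'dcabbbbbdcacbddadccdadaddc')
  25 → (12, 'dcacbddadccdadaddc')
  26 → (0, 'dcbadcabbbbbdcacbddadccdadaddc')
  27 → (20, 'dccdadaddc')
  28 → (17, 'ddadccdadaddc')
  29 → (27, 'ddc')

SA = [6, 14, 24, 3, 19, 26, 2, 7, 8, 9, 10, 11, 16, 29, 5, 13, 1, 15, 21, 22, 23, 18, 25, 28, 4, 12, 0, 20, 17, 27]
rank  pair      lcp
   1  s[6:],s[14:]  1  'a'
   2  s[14:],s[24:]  1  'a'
   3  s[24:],s[3:]  2  'ad'
   4  s[3:],s[19:]  3  'adc'
   5  s[19:],s[26:]  2  'ad'
   6  s[26:],s[2:]  0  ''
   7  s[2:],s[7:]  1  'b'
   8  s[7:],s[8:]  4  'bbbb'
   9  s[8:],s[9:]  3  'bbb'
  10  s[9:],s[10:]  2  'bb'
  11  s[10:],s[11:]  1  'b'
  12  s[11:],s[16:]  2  'bd'
  13  s[16:],s[29:]  0  ''
  14  s[29:],s[5:]  1  'c'
  15  s[5:],s[13:]  2  'ca'
  16  s[13:],s[1:]  1  'c'
  17  s[1:],s[15:]  2  'cb'
  18  s[15:],s[21:]  1  'c'
  19  s[21:],s[22:]  1  'c'
  20  s[22:],s[23:]  0  ''
  21  s[23:],s[18:]  3  'dad'
  22  s[18:],s[25:]  3  'dad'
  23  s[25:],s[28:]  1  'd'
  24  s[28:],s[4:]  2  'dc'
  25  s[4:],s[12:]  3  'dca'
  26  s[12:],s[0:]  2  'dc'
  27  s[0:],s[20:]  2  'dc'
  28  s[20:],s[17:]  1  'd'
  29  s[17:],s[27:]  2  'dd'

n(n+1)/2 = 30·31/2 = 465
Σ LCP = 0 + 1 + 1 + 2 + 3 + 2 + 0 + 1 + 4 + 3 + 2 + 1 + 2 + 0 + 1 + 2 + 1 + 2 + 1 + 1 + 0 + 3 + 3 + 1 + 2 + 3 + 2 + 2 + 1 + 2 = 49
distinct = 465 − 49 = 416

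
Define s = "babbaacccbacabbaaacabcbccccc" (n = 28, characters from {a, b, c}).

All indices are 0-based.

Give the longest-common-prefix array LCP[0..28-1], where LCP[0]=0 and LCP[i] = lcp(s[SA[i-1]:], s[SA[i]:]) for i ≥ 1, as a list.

[0, 2, 3, 1, 5, 2, 1, 4, 2, 0, 3, 2, 2, 1, 4, 1, 2, 0, 1, 3, 1, 2, 1, 2, 2, 3, 3, 4]

rank→(start, suffix):
  0 → (15, 'aaacabcbccccc')
  1 → (16, 'aacabcbccccc')
  2 → (4, 'aacccbacabbaaacabcbccccc')
  3 → (12, 'abbaaacabcbccccc')
  4 → (1, 'abbaacccbacabbaaacabcbccccc')
  5 → (19, 'abcbccccc')
  6 → (10, 'acabbaaacabcbccccc')
  7 → (17, 'acabcbccccc')
  8 → (5, 'acccbacabbaaacabcbccccc')
  9 → (14, 'baaacabcbccccc')
  10 → (3, 'baacccbacabbaaacabcbccccc')
  11 → (0, 'babbaacccbacabbaaacabcbccccc')
  12 → (9, 'bacabbaaacabcbccccc')
  13 → (13, 'bbaaacabcbccccc')
  14 → (2, 'bbaacccbacabbaaacabcbccccc')
  15 → (20, 'bcbccccc')
  16 → (22, 'bccccc')
  17 → (27, 'c')
  18 → (11, 'cabbaaacabcbccccc')
  19 → (18, 'cabcbccccc')
  20 → (8, 'cbacabbaaacabcbccccc')
  21 → (21, 'cbccccc')
  22 → (26, 'cc')
  23 → (7, 'ccbacabbaaacabcbccccc')
  24 → (25, 'ccc')
  25 → (6, 'cccbacabbaaacabcbccccc')
  26 → (24, 'cccc')
  27 → (23, 'ccccc')

SA = [15, 16, 4, 12, 1, 19, 10, 17, 5, 14, 3, 0, 9, 13, 2, 20, 22, 27, 11, 18, 8, 21, 26, 7, 25, 6, 24, 23]
i: (SA[i-1],SA[i]) lcp shared
  1: (15,16) 2 'aa'
  2: (16,4) 3 'aac'
  3: (4,12) 1 'a'
  4: (12,1) 5 'abbaa'
  5: (1,19) 2 'ab'
  6: (19,10) 1 'a'
  7: (10,17) 4 'acab'
  8: (17,5) 2 'ac'
  9: (5,14) 0 ''
  10: (14,3) 3 'baa'
  11: (3,0) 2 'ba'
  12: (0,9) 2 'ba'
  13: (9,13) 1 'b'
  14: (13,2) 4 'bbaa'
  15: (2,20) 1 'b'
  16: (20,22) 2 'bc'
  17: (22,27) 0 ''
  18: (27,11) 1 'c'
  19: (11,18) 3 'cab'
  20: (18,8) 1 'c'
  21: (8,21) 2 'cb'
  22: (21,26) 1 'c'
  23: (26,7) 2 'cc'
  24: (7,25) 2 'cc'
  25: (25,6) 3 'ccc'
  26: (6,24) 3 'ccc'
  27: (24,23) 4 'cccc'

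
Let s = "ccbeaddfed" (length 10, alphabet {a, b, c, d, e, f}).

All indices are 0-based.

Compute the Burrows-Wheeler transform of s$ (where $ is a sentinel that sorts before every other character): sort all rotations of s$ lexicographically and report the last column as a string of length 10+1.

decc$eadbfd

rank  rotation     last
    0  $ccbeaddfed  d
    1  addfed$ccbe  e
    2  beaddfed$cc  c
    3  cbeaddfed$c  c
    4  ccbeaddfed$  $
    5  d$ccbeaddfe  e
    6  ddfed$ccbea  a
    7  dfed$ccbead  d
    8  eaddfed$ccb  b
    9  ed$ccbeaddf  f
   10  fed$ccbeadd  d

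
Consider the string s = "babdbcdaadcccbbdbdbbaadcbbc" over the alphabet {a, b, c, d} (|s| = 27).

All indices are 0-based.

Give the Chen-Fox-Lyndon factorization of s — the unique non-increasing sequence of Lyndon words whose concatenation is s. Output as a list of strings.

emit factor 1: 'b' (i=0, period=1)
emit factor 2: 'abdbcd' (i=1, period=6)
emit factor 3: 'aadcccbbdbdbb' (i=7, period=13)
emit factor 4: 'aadcbbc' (i=20, period=7)

["b", "abdbcd", "aadcccbbdbdbb", "aadcbbc"]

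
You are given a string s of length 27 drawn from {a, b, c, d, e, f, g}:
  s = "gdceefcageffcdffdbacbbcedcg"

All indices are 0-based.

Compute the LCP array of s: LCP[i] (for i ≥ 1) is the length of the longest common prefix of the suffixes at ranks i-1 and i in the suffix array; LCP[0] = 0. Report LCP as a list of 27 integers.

rank | idx | suffix
   0 |  18 | acbbcedcg
   1 |   7 | ageffcdffdbacbbcedcg
   2 |  17 | bacbbcedcg
   3 |  20 | bbcedcg
   4 |  21 | bcedcg
   5 |   6 | cageffcdffdbacbbcedcg
   6 |  19 | cbbcedcg
   7 |  12 | cdffdbacbbcedcg
   8 |  22 | cedcg
   9 |   2 | ceefcageffcdffdbacbbcedcg
  10 |  25 | cg
  11 |  16 | dbacbbcedcg
  12 |   1 | dceefcageffcdffdbacbbcedcg
  13 |  24 | dcg
  14 |  13 | dffdbacbbcedcg
  15 |  23 | edcg
  16 |   3 | eefcageffcdffdbacbbcedcg
  17 |   4 | efcageffcdffdbacbbcedcg
  18 |   9 | effcdffdbacbbcedcg
  19 |   5 | fcageffcdffdbacbbcedcg
  20 |  11 | fcdffdbacbbcedcg
  21 |  15 | fdbacbbcedcg
  22 |  10 | ffcdffdbacbbcedcg
  23 |  14 | ffdbacbbcedcg
  24 |  26 | g
  25 |   0 | gdceefcageffcdffdbacbbcedcg
  26 |   8 | geffcdffdbacbbcedcg

SA = [18, 7, 17, 20, 21, 6, 19, 12, 22, 2, 25, 16, 1, 24, 13, 23, 3, 4, 9, 5, 11, 15, 10, 14, 26, 0, 8]
rank  pair      lcp
   1  s[18:],s[7:]  1  'a'
   2  s[7:],s[17:]  0  ''
   3  s[17:],s[20:]  1  'b'
   4  s[20:],s[21:]  1  'b'
   5  s[21:],s[6:]  0  ''
   6  s[6:],s[19:]  1  'c'
   7  s[19:],s[12:]  1  'c'
   8  s[12:],s[22:]  1  'c'
   9  s[22:],s[2:]  2  'ce'
  10  s[2:],s[25:]  1  'c'
  11  s[25:],s[16:]  0  ''
  12  s[16:],s[1:]  1  'd'
  13  s[1:],s[24:]  2  'dc'
  14  s[24:],s[13:]  1  'd'
  15  s[13:],s[23:]  0  ''
  16  s[23:],s[3:]  1  'e'
  17  s[3:],s[4:]  1  'e'
  18  s[4:],s[9:]  2  'ef'
  19  s[9:],s[5:]  0  ''
  20  s[5:],s[11:]  2  'fc'
  21  s[11:],s[15:]  1  'f'
  22  s[15:],s[10:]  1  'f'
  23  s[10:],s[14:]  2  'ff'
  24  s[14:],s[26:]  0  ''
  25  s[26:],s[0:]  1  'g'
  26  s[0:],s[8:]  1  'g'

[0, 1, 0, 1, 1, 0, 1, 1, 1, 2, 1, 0, 1, 2, 1, 0, 1, 1, 2, 0, 2, 1, 1, 2, 0, 1, 1]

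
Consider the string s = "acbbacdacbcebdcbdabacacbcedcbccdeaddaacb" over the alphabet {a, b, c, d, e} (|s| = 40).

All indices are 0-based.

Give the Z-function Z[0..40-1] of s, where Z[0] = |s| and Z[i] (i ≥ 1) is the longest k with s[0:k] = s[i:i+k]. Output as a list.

[40, 0, 0, 0, 2, 0, 0, 3, 0, 0, 0, 0, 0, 0, 0, 0, 0, 1, 0, 2, 0, 3, 0, 0, 0, 0, 0, 0, 0, 0, 0, 0, 0, 1, 0, 0, 1, 3, 0, 0]

Z[0]=40
i=1: i≥r, start 0; Z[1]=0
i=2: i≥r, start 0; Z[2]=0
i=3: i≥r, start 0; Z[3]=0
i=4: i≥r, start 0; Z[4]=2 scan→box=[4,6)
i=5: min(r-i=1, Z[1]=0)=0; Z[5]=0
i=6: i≥r, start 0; Z[6]=0
i=7: i≥r, start 0; Z[7]=3 scan→box=[7,10)
i=8: min(r-i=2, Z[1]=0)=0; Z[8]=0
i=9: min(r-i=1, Z[2]=0)=0; Z[9]=0
i=10: i≥r, start 0; Z[10]=0
i=11: i≥r, start 0; Z[11]=0
i=12: i≥r, start 0; Z[12]=0
i=13: i≥r, start 0; Z[13]=0
i=14: i≥r, start 0; Z[14]=0
i=15: i≥r, start 0; Z[15]=0
i=16: i≥r, start 0; Z[16]=0
i=17: i≥r, start 0; Z[17]=1 scan→box=[17,18)
i=18: i≥r, start 0; Z[18]=0
i=19: i≥r, start 0; Z[19]=2 scan→box=[19,21)
i=20: min(r-i=1, Z[1]=0)=0; Z[20]=0
i=21: i≥r, start 0; Z[21]=3 scan→box=[21,24)
i=22: min(r-i=2, Z[1]=0)=0; Z[22]=0
i=23: min(r-i=1, Z[2]=0)=0; Z[23]=0
i=24: i≥r, start 0; Z[24]=0
i=25: i≥r, start 0; Z[25]=0
i=26: i≥r, start 0; Z[26]=0
i=27: i≥r, start 0; Z[27]=0
i=28: i≥r, start 0; Z[28]=0
i=29: i≥r, start 0; Z[29]=0
i=30: i≥r, start 0; Z[30]=0
i=31: i≥r, start 0; Z[31]=0
i=32: i≥r, start 0; Z[32]=0
i=33: i≥r, start 0; Z[33]=1 scan→box=[33,34)
i=34: i≥r, start 0; Z[34]=0
i=35: i≥r, start 0; Z[35]=0
i=36: i≥r, start 0; Z[36]=1 scan→box=[36,37)
i=37: i≥r, start 0; Z[37]=3 scan→box=[37,40)
i=38: min(r-i=2, Z[1]=0)=0; Z[38]=0
i=39: min(r-i=1, Z[2]=0)=0; Z[39]=0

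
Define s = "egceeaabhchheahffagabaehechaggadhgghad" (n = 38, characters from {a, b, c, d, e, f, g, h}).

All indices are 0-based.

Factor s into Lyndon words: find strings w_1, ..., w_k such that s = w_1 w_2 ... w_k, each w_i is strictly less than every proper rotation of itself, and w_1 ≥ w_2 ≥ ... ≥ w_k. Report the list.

emit factor 1: 'eg' (i=0, period=2)
emit factor 2: 'cee' (i=2, period=3)
emit factor 3: 'aabhchheahffagabaehechaggadhgghad' (i=5, period=33)

["eg", "cee", "aabhchheahffagabaehechaggadhgghad"]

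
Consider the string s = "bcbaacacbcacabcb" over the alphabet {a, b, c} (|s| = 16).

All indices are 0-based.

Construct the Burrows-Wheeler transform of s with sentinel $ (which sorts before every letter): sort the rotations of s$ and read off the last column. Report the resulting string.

rank  rotation           last
    0  $bcbaacacbcacabcb  b
    1  aacacbcacabcb$bcb  b
    2  abcb$bcbaacacbcac  c
    3  acabcb$bcbaacacbc  c
    4  acacbcacabcb$bcba  a
    5  acbcacabcb$bcbaac  c
    6  b$bcbaacacbcacabc  c
    7  baacacbcacabcb$bc  c
    8  bcacabcb$bcbaacac  c
    9  bcb$bcbaacacbcaca  a
   10  bcbaacacbcacabcb$  $
   11  cabcb$bcbaacacbca  a
   12  cacabcb$bcbaacacb  b
   13  cacbcacabcb$bcbaa  a
   14  cb$bcbaacacbcacab  b
   15  cbaacacbcacabcb$b  b
   16  cbcacabcb$bcbaaca  a

bbccacccca$ababba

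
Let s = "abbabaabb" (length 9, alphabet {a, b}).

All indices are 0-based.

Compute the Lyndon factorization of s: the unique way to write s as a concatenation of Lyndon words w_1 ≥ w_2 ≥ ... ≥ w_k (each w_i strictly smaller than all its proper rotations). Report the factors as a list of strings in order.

["abb", "ab", "aabb"]

emit factor 1: 'abb' (i=0, period=3)
emit factor 2: 'ab' (i=3, period=2)
emit factor 3: 'aabb' (i=5, period=4)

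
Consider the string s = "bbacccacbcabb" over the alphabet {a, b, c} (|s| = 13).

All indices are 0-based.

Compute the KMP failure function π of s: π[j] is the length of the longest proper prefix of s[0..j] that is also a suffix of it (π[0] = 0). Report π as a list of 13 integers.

π[0] = 0
j=1 s[j]='b': π[1]=1 (border 'b')
j=2 s[j]='a': k: 1→0; π[2]=0 (border '')
j=3 s[j]='c': π[3]=0 (border '')
j=4 s[j]='c': π[4]=0 (border '')
j=5 s[j]='c': π[5]=0 (border '')
j=6 s[j]='a': π[6]=0 (border '')
j=7 s[j]='c': π[7]=0 (border '')
j=8 s[j]='b': π[8]=1 (border 'b')
j=9 s[j]='c': k: 1→0; π[9]=0 (border '')
j=10 s[j]='a': π[10]=0 (border '')
j=11 s[j]='b': π[11]=1 (border 'b')
j=12 s[j]='b': π[12]=2 (border 'bb')

[0, 1, 0, 0, 0, 0, 0, 0, 1, 0, 0, 1, 2]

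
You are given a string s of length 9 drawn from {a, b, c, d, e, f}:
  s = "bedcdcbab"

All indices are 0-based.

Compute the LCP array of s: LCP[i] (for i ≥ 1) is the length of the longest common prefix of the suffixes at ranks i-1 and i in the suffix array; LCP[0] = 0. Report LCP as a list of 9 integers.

rank→(start, suffix):
  0 → (7, 'ab')
  1 → (8, 'b')
  2 → (6, 'bab')
  3 → (0, 'bedcdcbab')
  4 → (5, 'cbab')
  5 → (3, 'cdcbab')
  6 → (4, 'dcbab')
  7 → (2, 'dcdcbab')
  8 → (1, 'edcdcbab')

SA = [7, 8, 6, 0, 5, 3, 4, 2, 1]
rank  pair      lcp
   1  s[7:],s[8:]  0  ''
   2  s[8:],s[6:]  1  'b'
   3  s[6:],s[0:]  1  'b'
   4  s[0:],s[5:]  0  ''
   5  s[5:],s[3:]  1  'c'
   6  s[3:],s[4:]  0  ''
   7  s[4:],s[2:]  2  'dc'
   8  s[2:],s[1:]  0  ''

[0, 0, 1, 1, 0, 1, 0, 2, 0]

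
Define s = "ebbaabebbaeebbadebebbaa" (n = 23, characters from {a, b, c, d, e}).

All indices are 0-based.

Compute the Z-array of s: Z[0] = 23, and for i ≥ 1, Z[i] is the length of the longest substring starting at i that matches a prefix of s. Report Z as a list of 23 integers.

Z[0]=23
i=1: fresh scan; Z[1]=0
i=2: fresh scan; Z[2]=0
i=3: fresh scan; Z[3]=0
i=4: fresh scan; Z[4]=0
i=5: fresh scan; Z[5]=0
i=6: fresh scan; Z[6]=4 scan→box=[6,10)
i=7: min(r-i=3, Z[1]=0)=0; Z[7]=0
i=8: min(r-i=2, Z[2]=0)=0; Z[8]=0
i=9: min(r-i=1, Z[3]=0)=0; Z[9]=0
i=10: fresh scan; Z[10]=1 scan→box=[10,11)
i=11: fresh scan; Z[11]=4 scan→box=[11,15)
i=12: min(r-i=3, Z[1]=0)=0; Z[12]=0
i=13: min(r-i=2, Z[2]=0)=0; Z[13]=0
i=14: min(r-i=1, Z[3]=0)=0; Z[14]=0
i=15: fresh scan; Z[15]=0
i=16: fresh scan; Z[16]=2 scan→box=[16,18)
i=17: min(r-i=1, Z[1]=0)=0; Z[17]=0
i=18: fresh scan; Z[18]=5 scan→box=[18,23)
i=19: min(r-i=4, Z[1]=0)=0; Z[19]=0
i=20: min(r-i=3, Z[2]=0)=0; Z[20]=0
i=21: min(r-i=2, Z[3]=0)=0; Z[21]=0
i=22: min(r-i=1, Z[4]=0)=0; Z[22]=0

[23, 0, 0, 0, 0, 0, 4, 0, 0, 0, 1, 4, 0, 0, 0, 0, 2, 0, 5, 0, 0, 0, 0]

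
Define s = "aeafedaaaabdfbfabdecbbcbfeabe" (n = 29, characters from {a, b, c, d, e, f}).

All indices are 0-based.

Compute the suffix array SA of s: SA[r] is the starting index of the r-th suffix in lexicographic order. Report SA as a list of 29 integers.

rank→(start, suffix):
  0 → (6, 'aaaabdfbfabdecbbcbfeabe')
  1 → (7, 'aaabdfbfabdecbbcbfeabe')
  2 → (8, 'aabdfbfabdecbbcbfeabe')
  3 → (15, 'abdecbbcbfeabe')
  4 → (9, 'abdfbfabdecbbcbfeabe')
  5 → (26, 'abe')
  6 → (0, 'aeafedaaaabdfbfabdecbbcbfeabe')
  7 → (2, 'afedaaaabdfbfabdecbbcbfeabe')
  8 → (20, 'bbcbfeabe')
  9 → (21, 'bcbfeabe')
  10 → (16, 'bdecbbcbfeabe')
  11 → (10, 'bdfbfabdecbbcbfeabe')
  12 → (27, 'be')
  13 → (13, 'bfabdecbbcbfeabe')
  14 → (23, 'bfeabe')
  15 → (19, 'cbbcbfeabe')
  16 → (22, 'cbfeabe')
  17 → (5, 'daaaabdfbfabdecbbcbfeabe')
  18 → (17, 'decbbcbfeabe')
  19 → (11, 'dfbfabdecbbcbfeabe')
  20 → (28, 'e')
  21 → (25, 'eabe')
  22 → (1, 'eafedaaaabdfbfabdecbbcbfeabe')
  23 → (18, 'ecbbcbfeabe')
  24 → (4, 'edaaaabdfbfabdecbbcbfeabe')
  25 → (14, 'fabdecbbcbfeabe')
  26 → (12, 'fbfabdecbbcbfeabe')
  27 → (24, 'feabe')
  28 → (3, 'fedaaaabdfbfabdecbbcbfeabe')

[6, 7, 8, 15, 9, 26, 0, 2, 20, 21, 16, 10, 27, 13, 23, 19, 22, 5, 17, 11, 28, 25, 1, 18, 4, 14, 12, 24, 3]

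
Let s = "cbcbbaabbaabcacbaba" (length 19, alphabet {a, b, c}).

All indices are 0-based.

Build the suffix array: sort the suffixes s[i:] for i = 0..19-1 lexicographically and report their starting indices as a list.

rank→(start, suffix):
  0 → (18, 'a')
  1 → (5, 'aabbaabcacbaba')
  2 → (9, 'aabcacbaba')
  3 → (16, 'aba')
  4 → (6, 'abbaabcacbaba')
  5 → (10, 'abcacbaba')
  6 → (13, 'acbaba')
  7 → (17, 'ba')
  8 → (4, 'baabbaabcacbaba')
  9 → (8, 'baabcacbaba')
  10 → (15, 'baba')
  11 → (3, 'bbaabbaabcacbaba')
  12 → (7, 'bbaabcacbaba')
  13 → (11, 'bcacbaba')
  14 → (1, 'bcbbaabbaabcacbaba')
  15 → (12, 'cacbaba')
  16 → (14, 'cbaba')
  17 → (2, 'cbbaabbaabcacbaba')
  18 → (0, 'cbcbbaabbaabcacbaba')

[18, 5, 9, 16, 6, 10, 13, 17, 4, 8, 15, 3, 7, 11, 1, 12, 14, 2, 0]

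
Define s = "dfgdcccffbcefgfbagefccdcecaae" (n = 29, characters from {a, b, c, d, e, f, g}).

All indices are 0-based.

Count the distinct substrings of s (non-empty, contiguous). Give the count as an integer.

406

rank→(start, suffix):
  0 → (26, 'aae')
  1 → (27, 'ae')
  2 → (16, 'agefccdcecaae')
  3 → (15, 'bagefccdcecaae')
  4 → (9, 'bcefgfbagefccdcecaae')
  5 → (25, 'caae')
  6 → (4, 'cccffbcefgfbagefccdcecaae')
  7 → (20, 'ccdcecaae')
  8 → (5, 'ccffbcefgfbagefccdcecaae')
  9 → (21, 'cdcecaae')
  10 → (23, 'cecaae')
  11 → (10, 'cefgfbagefccdcecaae')
  12 → (6, 'cffbcefgfbagefccdcecaae')
  13 → (3, 'dcccffbcefgfbagefccdcecaae')
  14 → (22, 'dcecaae')
  15 → (0, 'dfgdcccffbcefgfbagefccdcecaae')
  16 → (28, 'e')
  17 → (24, 'ecaae')
  18 → (18, 'efccdcecaae')
  19 → (11, 'efgfbagefccdcecaae')
  20 → (14, 'fbagefccdcecaae')
  21 → (8, 'fbcefgfbagefccdcecaae')
  22 → (19, 'fccdcecaae')
  23 → (7, 'ffbcefgfbagefccdcecaae')
  24 → (1, 'fgdcccffbcefgfbagefccdcecaae')
  25 → (12, 'fgfbagefccdcecaae')
  26 → (2, 'gdcccffbcefgfbagefccdcecaae')
  27 → (17, 'gefccdcecaae')
  28 → (13, 'gfbagefccdcecaae')

SA = [26, 27, 16, 15, 9, 25, 4, 20, 5, 21, 23, 10, 6, 3, 22, 0, 28, 24, 18, 11, 14, 8, 19, 7, 1, 12, 2, 17, 13]
rank  pair      lcp
   1  s[26:],s[27:]  1  'a'
   2  s[27:],s[16:]  1  'a'
   3  s[16:],s[15:]  0  ''
   4  s[15:],s[9:]  1  'b'
   5  s[9:],s[25:]  0  ''
   6  s[25:],s[4:]  1  'c'
   7  s[4:],s[20:]  2  'cc'
   8  s[20:],s[5:]  2  'cc'
   9  s[5:],s[21:]  1  'c'
  10  s[21:],s[23:]  1  'c'
  11  s[23:],s[10:]  2  'ce'
  12  s[10:],s[6:]  1  'c'
  13  s[6:],s[3:]  0  ''
  14  s[3:],s[22:]  2  'dc'
  15  s[22:],s[0:]  1  'd'
  16  s[0:],s[28:]  0  ''
  17  s[28:],s[24:]  1  'e'
  18  s[24:],s[18:]  1  'e'
  19  s[18:],s[11:]  2  'ef'
  20  s[11:],s[14:]  0  ''
  21  s[14:],s[8:]  2  'fb'
  22  s[8:],s[19:]  1  'f'
  23  s[19:],s[7:]  1  'f'
  24  s[7:],s[1:]  1  'f'
  25  s[1:],s[12:]  2  'fg'
  26  s[12:],s[2:]  0  ''
  27  s[2:],s[17:]  1  'g'
  28  s[17:],s[13:]  1  'g'

n(n+1)/2 = 29·30/2 = 435
Σ LCP = 0 + 1 + 1 + 0 + 1 + 0 + 1 + 2 + 2 + 1 + 1 + 2 + 1 + 0 + 2 + 1 + 0 + 1 + 1 + 2 + 0 + 2 + 1 + 1 + 1 + 2 + 0 + 1 + 1 = 29
distinct = 435 − 29 = 406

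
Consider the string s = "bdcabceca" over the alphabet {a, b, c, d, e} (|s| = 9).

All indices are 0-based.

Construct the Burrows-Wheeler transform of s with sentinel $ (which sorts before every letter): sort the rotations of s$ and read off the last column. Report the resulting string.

rank  rotation    last
    0  $bdcabceca  a
    1  a$bdcabcec  c
    2  abceca$bdc  c
    3  bceca$bdca  a
    4  bdcabceca$  $
    5  ca$bdcabce  e
    6  cabceca$bd  d
    7  ceca$bdcab  b
    8  dcabceca$b  b
    9  eca$bdcabc  c

acca$edbbc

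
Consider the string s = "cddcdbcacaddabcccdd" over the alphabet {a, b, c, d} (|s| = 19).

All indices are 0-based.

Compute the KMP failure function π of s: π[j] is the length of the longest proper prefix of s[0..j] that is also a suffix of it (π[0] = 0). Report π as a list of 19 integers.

[0, 0, 0, 1, 2, 0, 1, 0, 1, 0, 0, 0, 0, 0, 1, 1, 1, 2, 3]

π[0] = 0
j=1 s[j]='d': π[1]=0 (border '')
j=2 s[j]='d': π[2]=0 (border '')
j=3 s[j]='c': π[3]=1 (border 'c')
j=4 s[j]='d': π[4]=2 (border 'cd')
j=5 s[j]='b': k: 2→0; π[5]=0 (border '')
j=6 s[j]='c': π[6]=1 (border 'c')
j=7 s[j]='a': k: 1→0; π[7]=0 (border '')
j=8 s[j]='c': π[8]=1 (border 'c')
j=9 s[j]='a': k: 1→0; π[9]=0 (border '')
j=10 s[j]='d': π[10]=0 (border '')
j=11 s[j]='d': π[11]=0 (border '')
j=12 s[j]='a': π[12]=0 (border '')
j=13 s[j]='b': π[13]=0 (border '')
j=14 s[j]='c': π[14]=1 (border 'c')
j=15 s[j]='c': k: 1→0; π[15]=1 (border 'c')
j=16 s[j]='c': k: 1→0; π[16]=1 (border 'c')
j=17 s[j]='d': π[17]=2 (border 'cd')
j=18 s[j]='d': π[18]=3 (border 'cdd')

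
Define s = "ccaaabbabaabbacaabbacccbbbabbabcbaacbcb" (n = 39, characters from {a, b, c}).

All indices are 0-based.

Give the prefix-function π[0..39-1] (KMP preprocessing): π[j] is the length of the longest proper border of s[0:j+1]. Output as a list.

π[0] = 0
j=1 s[j]='c': π[1]=1 (border 'c')
j=2 s[j]='a': k: 1→0; π[2]=0 (border '')
j=3 s[j]='a': π[3]=0 (border '')
j=4 s[j]='a': π[4]=0 (border '')
j=5 s[j]='b': π[5]=0 (border '')
j=6 s[j]='b': π[6]=0 (border '')
j=7 s[j]='a': π[7]=0 (border '')
j=8 s[j]='b': π[8]=0 (border '')
j=9 s[j]='a': π[9]=0 (border '')
j=10 s[j]='a': π[10]=0 (border '')
j=11 s[j]='b': π[11]=0 (border '')
j=12 s[j]='b': π[12]=0 (border '')
j=13 s[j]='a': π[13]=0 (border '')
j=14 s[j]='c': π[14]=1 (border 'c')
j=15 s[j]='a': k: 1→0; π[15]=0 (border '')
j=16 s[j]='a': π[16]=0 (border '')
j=17 s[j]='b': π[17]=0 (border '')
j=18 s[j]='b': π[18]=0 (border '')
j=19 s[j]='a': π[19]=0 (border '')
j=20 s[j]='c': π[20]=1 (border 'c')
j=21 s[j]='c': π[21]=2 (border 'cc')
j=22 s[j]='c': k: 2→1; π[22]=2 (border 'cc')
j=23 s[j]='b': k: 2→1→0; π[23]=0 (border '')
j=24 s[j]='b': π[24]=0 (border '')
j=25 s[j]='b': π[25]=0 (border '')
j=26 s[j]='a': π[26]=0 (border '')
j=27 s[j]='b': π[27]=0 (border '')
j=28 s[j]='b': π[28]=0 (border '')
j=29 s[j]='a': π[29]=0 (border '')
j=30 s[j]='b': π[30]=0 (border '')
j=31 s[j]='c': π[31]=1 (border 'c')
j=32 s[j]='b': k: 1→0; π[32]=0 (border '')
j=33 s[j]='a': π[33]=0 (border '')
j=34 s[j]='a': π[34]=0 (border '')
j=35 s[j]='c': π[35]=1 (border 'c')
j=36 s[j]='b': k: 1→0; π[36]=0 (border '')
j=37 s[j]='c': π[37]=1 (border 'c')
j=38 s[j]='b': k: 1→0; π[38]=0 (border '')

[0, 1, 0, 0, 0, 0, 0, 0, 0, 0, 0, 0, 0, 0, 1, 0, 0, 0, 0, 0, 1, 2, 2, 0, 0, 0, 0, 0, 0, 0, 0, 1, 0, 0, 0, 1, 0, 1, 0]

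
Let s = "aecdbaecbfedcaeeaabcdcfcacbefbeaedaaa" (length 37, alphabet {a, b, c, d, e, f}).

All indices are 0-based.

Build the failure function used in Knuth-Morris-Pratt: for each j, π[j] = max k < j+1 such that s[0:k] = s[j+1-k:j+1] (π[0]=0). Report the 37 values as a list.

[0, 0, 0, 0, 0, 1, 2, 3, 0, 0, 0, 0, 0, 1, 2, 0, 1, 1, 0, 0, 0, 0, 0, 0, 1, 0, 0, 0, 0, 0, 0, 1, 2, 0, 1, 1, 1]

π[0] = 0
j=1 s[j]='e': π[1]=0 (border '')
j=2 s[j]='c': π[2]=0 (border '')
j=3 s[j]='d': π[3]=0 (border '')
j=4 s[j]='b': π[4]=0 (border '')
j=5 s[j]='a': π[5]=1 (border 'a')
j=6 s[j]='e': π[6]=2 (border 'ae')
j=7 s[j]='c': π[7]=3 (border 'aec')
j=8 s[j]='b': k: 3→0; π[8]=0 (border '')
j=9 s[j]='f': π[9]=0 (border '')
j=10 s[j]='e': π[10]=0 (border '')
j=11 s[j]='d': π[11]=0 (border '')
j=12 s[j]='c': π[12]=0 (border '')
j=13 s[j]='a': π[13]=1 (border 'a')
j=14 s[j]='e': π[14]=2 (border 'ae')
j=15 s[j]='e': k: 2→0; π[15]=0 (border '')
j=16 s[j]='a': π[16]=1 (border 'a')
j=17 s[j]='a': k: 1→0; π[17]=1 (border 'a')
j=18 s[j]='b': k: 1→0; π[18]=0 (border '')
j=19 s[j]='c': π[19]=0 (border '')
j=20 s[j]='d': π[20]=0 (border '')
j=21 s[j]='c': π[21]=0 (border '')
j=22 s[j]='f': π[22]=0 (border '')
j=23 s[j]='c': π[23]=0 (border '')
j=24 s[j]='a': π[24]=1 (border 'a')
j=25 s[j]='c': k: 1→0; π[25]=0 (border '')
j=26 s[j]='b': π[26]=0 (border '')
j=27 s[j]='e': π[27]=0 (border '')
j=28 s[j]='f': π[28]=0 (border '')
j=29 s[j]='b': π[29]=0 (border '')
j=30 s[j]='e': π[30]=0 (border '')
j=31 s[j]='a': π[31]=1 (border 'a')
j=32 s[j]='e': π[32]=2 (border 'ae')
j=33 s[j]='d': k: 2→0; π[33]=0 (border '')
j=34 s[j]='a': π[34]=1 (border 'a')
j=35 s[j]='a': k: 1→0; π[35]=1 (border 'a')
j=36 s[j]='a': k: 1→0; π[36]=1 (border 'a')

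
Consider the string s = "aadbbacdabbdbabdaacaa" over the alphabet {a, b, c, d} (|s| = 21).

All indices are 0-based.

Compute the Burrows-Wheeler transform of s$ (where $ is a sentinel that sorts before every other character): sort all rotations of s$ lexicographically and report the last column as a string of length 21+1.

rank  rotation                last
    0  $aadbbacdabbdbabdaacaa  a
    1  a$aadbbacdabbdbabdaaca  a
    2  aa$aadbbacdabbdbabdaac  c
    3  aacaa$aadbbacdabbdbabd  d
    4  aadbbacdabbdbabdaacaa$  $
    5  abbdbabdaacaa$aadbbacd  d
    6  abdaacaa$aadbbacdabbdb  b
    7  acaa$aadbbacdabbdbabda  a
    8  acdabbdbabdaacaa$aadbb  b
    9  adbbacdabbdbabdaacaa$a  a
   10  babdaacaa$aadbbacdabbd  d
   11  bacdabbdbabdaacaa$aadb  b
   12  bbacdabbdbabdaacaa$aad  d
   13  bbdbabdaacaa$aadbbacda  a
   14  bdaacaa$aadbbacdabbdba  a
   15  bdbabdaacaa$aadbbacdab  b
   16  caa$aadbbacdabbdbabdaa  a
   17  cdabbdbabdaacaa$aadbba  a
   18  daacaa$aadbbacdabbdbab  b
   19  dabbdbabdaacaa$aadbbac  c
   20  dbabdaacaa$aadbbacdabb  b
   21  dbbacdabbdbabdaacaa$aa  a

aacd$dbabadbdaabaabcba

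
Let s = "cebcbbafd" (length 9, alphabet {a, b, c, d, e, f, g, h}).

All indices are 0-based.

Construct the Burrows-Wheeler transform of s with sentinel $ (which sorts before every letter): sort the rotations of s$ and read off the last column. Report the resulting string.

rank  rotation    last
    0  $cebcbbafd  d
    1  afd$cebcbb  b
    2  bafd$cebcb  b
    3  bbafd$cebc  c
    4  bcbbafd$ce  e
    5  cbbafd$ceb  b
    6  cebcbbafd$  $
    7  d$cebcbbaf  f
    8  ebcbbafd$c  c
    9  fd$cebcbba  a

dbbceb$fca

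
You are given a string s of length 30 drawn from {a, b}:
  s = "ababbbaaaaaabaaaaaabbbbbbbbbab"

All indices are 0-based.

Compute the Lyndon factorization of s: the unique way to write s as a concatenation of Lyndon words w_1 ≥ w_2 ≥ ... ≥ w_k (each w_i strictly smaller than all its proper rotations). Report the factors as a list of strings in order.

emit factor 1: 'ababbb' (i=0, period=6)
emit factor 2: 'aaaaaabaaaaaabbbbbbbbbab' (i=6, period=24)

["ababbb", "aaaaaabaaaaaabbbbbbbbbab"]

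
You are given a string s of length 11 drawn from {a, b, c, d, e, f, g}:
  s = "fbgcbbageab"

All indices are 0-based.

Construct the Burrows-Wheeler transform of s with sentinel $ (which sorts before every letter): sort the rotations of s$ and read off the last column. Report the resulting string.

bebabcfgg$ba

rank  rotation      last
    0  $fbgcbbageab  b
    1  ab$fbgcbbage  e
    2  ageab$fbgcbb  b
    3  b$fbgcbbagea  a
    4  bageab$fbgcb  b
    5  bbageab$fbgc  c
    6  bgcbbageab$f  f
    7  cbbageab$fbg  g
    8  eab$fbgcbbag  g
    9  fbgcbbageab$  $
   10  gcbbageab$fb  b
   11  geab$fbgcbba  a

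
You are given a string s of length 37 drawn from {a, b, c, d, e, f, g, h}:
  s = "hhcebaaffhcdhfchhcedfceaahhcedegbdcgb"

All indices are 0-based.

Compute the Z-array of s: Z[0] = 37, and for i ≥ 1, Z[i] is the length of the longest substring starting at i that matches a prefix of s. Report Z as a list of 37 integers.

[37, 1, 0, 0, 0, 0, 0, 0, 0, 1, 0, 0, 1, 0, 0, 4, 1, 0, 0, 0, 0, 0, 0, 0, 0, 4, 1, 0, 0, 0, 0, 0, 0, 0, 0, 0, 0]

Z[0]=37
i=1: outside box; Z[1]=1 grow→box=[1,2)
i=2: outside box; Z[2]=0
i=3: outside box; Z[3]=0
i=4: outside box; Z[4]=0
i=5: outside box; Z[5]=0
i=6: outside box; Z[6]=0
i=7: outside box; Z[7]=0
i=8: outside box; Z[8]=0
i=9: outside box; Z[9]=1 grow→box=[9,10)
i=10: outside box; Z[10]=0
i=11: outside box; Z[11]=0
i=12: outside box; Z[12]=1 grow→box=[12,13)
i=13: outside box; Z[13]=0
i=14: outside box; Z[14]=0
i=15: outside box; Z[15]=4 grow→box=[15,19)
i=16: min(r-i=3, Z[1]=1)=1; Z[16]=1
i=17: min(r-i=2, Z[2]=0)=0; Z[17]=0
i=18: min(r-i=1, Z[3]=0)=0; Z[18]=0
i=19: outside box; Z[19]=0
i=20: outside box; Z[20]=0
i=21: outside box; Z[21]=0
i=22: outside box; Z[22]=0
i=23: outside box; Z[23]=0
i=24: outside box; Z[24]=0
i=25: outside box; Z[25]=4 grow→box=[25,29)
i=26: min(r-i=3, Z[1]=1)=1; Z[26]=1
i=27: min(r-i=2, Z[2]=0)=0; Z[27]=0
i=28: min(r-i=1, Z[3]=0)=0; Z[28]=0
i=29: outside box; Z[29]=0
i=30: outside box; Z[30]=0
i=31: outside box; Z[31]=0
i=32: outside box; Z[32]=0
i=33: outside box; Z[33]=0
i=34: outside box; Z[34]=0
i=35: outside box; Z[35]=0
i=36: outside box; Z[36]=0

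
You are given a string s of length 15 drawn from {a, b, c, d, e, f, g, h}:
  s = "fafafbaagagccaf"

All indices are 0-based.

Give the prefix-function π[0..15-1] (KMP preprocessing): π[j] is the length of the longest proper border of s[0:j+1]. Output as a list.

π[0] = 0
j=1 s[j]='a': π[1]=0 (border '')
j=2 s[j]='f': π[2]=1 (border 'f')
j=3 s[j]='a': π[3]=2 (border 'fa')
j=4 s[j]='f': π[4]=3 (border 'faf')
j=5 s[j]='b': k: 3→1→0; π[5]=0 (border '')
j=6 s[j]='a': π[6]=0 (border '')
j=7 s[j]='a': π[7]=0 (border '')
j=8 s[j]='g': π[8]=0 (border '')
j=9 s[j]='a': π[9]=0 (border '')
j=10 s[j]='g': π[10]=0 (border '')
j=11 s[j]='c': π[11]=0 (border '')
j=12 s[j]='c': π[12]=0 (border '')
j=13 s[j]='a': π[13]=0 (border '')
j=14 s[j]='f': π[14]=1 (border 'f')

[0, 0, 1, 2, 3, 0, 0, 0, 0, 0, 0, 0, 0, 0, 1]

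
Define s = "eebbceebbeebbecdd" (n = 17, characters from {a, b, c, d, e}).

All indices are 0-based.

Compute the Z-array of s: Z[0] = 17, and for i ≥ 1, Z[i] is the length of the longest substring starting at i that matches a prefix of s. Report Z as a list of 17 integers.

[17, 1, 0, 0, 0, 4, 1, 0, 0, 4, 1, 0, 0, 1, 0, 0, 0]

Z[0]=17
i=1: outside box; Z[1]=1 extend→box=[1,2)
i=2: outside box; Z[2]=0
i=3: outside box; Z[3]=0
i=4: outside box; Z[4]=0
i=5: outside box; Z[5]=4 extend→box=[5,9)
i=6: min(r-i=3, Z[1]=1)=1; Z[6]=1
i=7: min(r-i=2, Z[2]=0)=0; Z[7]=0
i=8: min(r-i=1, Z[3]=0)=0; Z[8]=0
i=9: outside box; Z[9]=4 extend→box=[9,13)
i=10: min(r-i=3, Z[1]=1)=1; Z[10]=1
i=11: min(r-i=2, Z[2]=0)=0; Z[11]=0
i=12: min(r-i=1, Z[3]=0)=0; Z[12]=0
i=13: outside box; Z[13]=1 extend→box=[13,14)
i=14: outside box; Z[14]=0
i=15: outside box; Z[15]=0
i=16: outside box; Z[16]=0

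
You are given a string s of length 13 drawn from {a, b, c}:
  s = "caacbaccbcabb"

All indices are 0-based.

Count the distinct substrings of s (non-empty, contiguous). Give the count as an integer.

rank | idx | suffix
   0 |   1 | aacbaccbcabb
   1 |  10 | abb
   2 |   2 | acbaccbcabb
   3 |   5 | accbcabb
   4 |  12 | b
   5 |   4 | baccbcabb
   6 |  11 | bb
   7 |   8 | bcabb
   8 |   0 | caacbaccbcabb
   9 |   9 | cabb
  10 |   3 | cbaccbcabb
  11 |   7 | cbcabb
  12 |   6 | ccbcabb

SA = [1, 10, 2, 5, 12, 4, 11, 8, 0, 9, 3, 7, 6]
rank  pair      lcp
   1  s[1:],s[10:]  1  'a'
   2  s[10:],s[2:]  1  'a'
   3  s[2:],s[5:]  2  'ac'
   4  s[5:],s[12:]  0  ''
   5  s[12:],s[4:]  1  'b'
   6  s[4:],s[11:]  1  'b'
   7  s[11:],s[8:]  1  'b'
   8  s[8:],s[0:]  0  ''
   9  s[0:],s[9:]  2  'ca'
  10  s[9:],s[3:]  1  'c'
  11  s[3:],s[7:]  2  'cb'
  12  s[7:],s[6:]  1  'c'

n(n+1)/2 = 13·14/2 = 91
Σ LCP = 0 + 1 + 1 + 2 + 0 + 1 + 1 + 1 + 0 + 2 + 1 + 2 + 1 = 13
distinct = 91 − 13 = 78

78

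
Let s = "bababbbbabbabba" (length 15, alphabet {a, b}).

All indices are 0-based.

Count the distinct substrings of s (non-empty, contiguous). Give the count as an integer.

81

rank→(start, suffix):
  0 → (14, 'a')
  1 → (1, 'ababbbbabbabba')
  2 → (11, 'abba')
  3 → (8, 'abbabba')
  4 → (3, 'abbbbabbabba')
  5 → (13, 'ba')
  6 → (0, 'bababbbbabbabba')
  7 → (10, 'babba')
  8 → (7, 'babbabba')
  9 → (2, 'babbbbabbabba')
  10 → (12, 'bba')
  11 → (9, 'bbabba')
  12 → (6, 'bbabbabba')
  13 → (5, 'bbbabbabba')
  14 → (4, 'bbbbabbabba')

SA = [14, 1, 11, 8, 3, 13, 0, 10, 7, 2, 12, 9, 6, 5, 4]
i: (SA[i-1],SA[i]) lcp shared
  1: (14,1) 1 'a'
  2: (1,11) 2 'ab'
  3: (11,8) 4 'abba'
  4: (8,3) 3 'abb'
  5: (3,13) 0 ''
  6: (13,0) 2 'ba'
  7: (0,10) 3 'bab'
  8: (10,7) 5 'babba'
  9: (7,2) 4 'babb'
  10: (2,12) 1 'b'
  11: (12,9) 3 'bba'
  12: (9,6) 6 'bbabba'
  13: (6,5) 2 'bb'
  14: (5,4) 3 'bbb'

n(n+1)/2 = 15·16/2 = 120
Σ LCP = 0 + 1 + 2 + 4 + 3 + 0 + 2 + 3 + 5 + 4 + 1 + 3 + 6 + 2 + 3 = 39
distinct = 120 − 39 = 81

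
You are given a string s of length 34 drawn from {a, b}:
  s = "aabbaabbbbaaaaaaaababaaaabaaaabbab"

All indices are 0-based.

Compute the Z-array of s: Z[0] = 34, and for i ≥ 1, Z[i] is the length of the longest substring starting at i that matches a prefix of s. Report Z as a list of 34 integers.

Z[0]=34
i=1: fresh scan; Z[1]=1 scan→box=[1,2)
i=2: fresh scan; Z[2]=0
i=3: fresh scan; Z[3]=0
i=4: fresh scan; Z[4]=4 scan→box=[4,8)
i=5: min(r-i=3, Z[1]=1)=1; Z[5]=1
i=6: min(r-i=2, Z[2]=0)=0; Z[6]=0
i=7: min(r-i=1, Z[3]=0)=0; Z[7]=0
i=8: fresh scan; Z[8]=0
i=9: fresh scan; Z[9]=0
i=10: fresh scan; Z[10]=2 scan→box=[10,12)
i=11: min(r-i=1, Z[1]=1)=1; Z[11]=2 scan→box=[11,13)
i=12: min(r-i=1, Z[1]=1)=1; Z[12]=2 scan→box=[12,14)
i=13: min(r-i=1, Z[1]=1)=1; Z[13]=2 scan→box=[13,15)
i=14: min(r-i=1, Z[1]=1)=1; Z[14]=2 scan→box=[14,16)
i=15: min(r-i=1, Z[1]=1)=1; Z[15]=2 scan→box=[15,17)
i=16: min(r-i=1, Z[1]=1)=1; Z[16]=3 scan→box=[16,19)
i=17: min(r-i=2, Z[1]=1)=1; Z[17]=1
i=18: min(r-i=1, Z[2]=0)=0; Z[18]=0
i=19: fresh scan; Z[19]=1 scan→box=[19,20)
i=20: fresh scan; Z[20]=0
i=21: fresh scan; Z[21]=2 scan→box=[21,23)
i=22: min(r-i=1, Z[1]=1)=1; Z[22]=2 scan→box=[22,24)
i=23: min(r-i=1, Z[1]=1)=1; Z[23]=3 scan→box=[23,26)
i=24: min(r-i=2, Z[1]=1)=1; Z[24]=1
i=25: min(r-i=1, Z[2]=0)=0; Z[25]=0
i=26: fresh scan; Z[26]=2 scan→box=[26,28)
i=27: min(r-i=1, Z[1]=1)=1; Z[27]=2 scan→box=[27,29)
i=28: min(r-i=1, Z[1]=1)=1; Z[28]=5 scan→box=[28,33)
i=29: min(r-i=4, Z[1]=1)=1; Z[29]=1
i=30: min(r-i=3, Z[2]=0)=0; Z[30]=0
i=31: min(r-i=2, Z[3]=0)=0; Z[31]=0
i=32: min(r-i=1, Z[4]=4)=1; Z[32]=1
i=33: fresh scan; Z[33]=0

[34, 1, 0, 0, 4, 1, 0, 0, 0, 0, 2, 2, 2, 2, 2, 2, 3, 1, 0, 1, 0, 2, 2, 3, 1, 0, 2, 2, 5, 1, 0, 0, 1, 0]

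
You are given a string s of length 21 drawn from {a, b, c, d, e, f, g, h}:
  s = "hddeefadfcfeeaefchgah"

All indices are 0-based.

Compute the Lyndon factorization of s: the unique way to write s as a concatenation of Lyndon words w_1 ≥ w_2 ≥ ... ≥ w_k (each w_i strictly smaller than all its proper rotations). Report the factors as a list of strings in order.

emit factor 1: 'h' (i=0, period=1)
emit factor 2: 'ddeef' (i=1, period=5)
emit factor 3: 'adfcfeeaefchgah' (i=6, period=15)

["h", "ddeef", "adfcfeeaefchgah"]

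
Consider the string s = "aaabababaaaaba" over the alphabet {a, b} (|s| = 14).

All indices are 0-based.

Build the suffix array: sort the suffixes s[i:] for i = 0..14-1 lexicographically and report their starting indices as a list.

[13, 8, 9, 0, 10, 1, 11, 6, 4, 2, 12, 7, 5, 3]

rank | idx | suffix
   0 |  13 | a
   1 |   8 | aaaaba
   2 |   9 | aaaba
   3 |   0 | aaabababaaaaba
   4 |  10 | aaba
   5 |   1 | aabababaaaaba
   6 |  11 | aba
   7 |   6 | abaaaaba
   8 |   4 | ababaaaaba
   9 |   2 | abababaaaaba
  10 |  12 | ba
  11 |   7 | baaaaba
  12 |   5 | babaaaaba
  13 |   3 | bababaaaaba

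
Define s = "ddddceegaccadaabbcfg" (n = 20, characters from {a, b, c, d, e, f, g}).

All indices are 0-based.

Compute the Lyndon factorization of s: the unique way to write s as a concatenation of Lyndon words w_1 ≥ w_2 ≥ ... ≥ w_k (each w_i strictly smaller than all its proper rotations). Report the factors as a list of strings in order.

["d", "d", "d", "d", "ceeg", "accad", "aabbcfg"]

emit factor 1: 'd' (i=0, period=1)
emit factor 2: 'd' (i=1, period=1)
emit factor 3: 'd' (i=2, period=1)
emit factor 4: 'd' (i=3, period=1)
emit factor 5: 'ceeg' (i=4, period=4)
emit factor 6: 'accad' (i=8, period=5)
emit factor 7: 'aabbcfg' (i=13, period=7)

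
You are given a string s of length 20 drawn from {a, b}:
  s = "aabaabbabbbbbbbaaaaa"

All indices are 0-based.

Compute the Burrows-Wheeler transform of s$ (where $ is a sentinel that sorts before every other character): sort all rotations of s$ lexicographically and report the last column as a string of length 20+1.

rank  rotation               last
    0  $aabaabbabbbbbbbaaaaa  a
    1  a$aabaabbabbbbbbbaaaa  a
    2  aa$aabaabbabbbbbbbaaa  a
    3  aaa$aabaabbabbbbbbbaa  a
    4  aaaa$aabaabbabbbbbbba  a
    5  aaaaa$aabaabbabbbbbbb  b
    6  aabaabbabbbbbbbaaaaa$  $
    7  aabbabbbbbbbaaaaa$aab  b
    8  abaabbabbbbbbbaaaaa$a  a
    9  abbabbbbbbbaaaaa$aaba  a
   10  abbbbbbbaaaaa$aabaabb  b
   11  baaaaa$aabaabbabbbbbb  b
   12  baabbabbbbbbbaaaaa$aa  a
   13  babbbbbbbaaaaa$aabaab  b
   14  bbaaaaa$aabaabbabbbbb  b
   15  bbabbbbbbbaaaaa$aabaa  a
   16  bbbaaaaa$aabaabbabbbb  b
   17  bbbbaaaaa$aabaabbabbb  b
   18  bbbbbaaaaa$aabaabbabb  b
   19  bbbbbbaaaaa$aabaabbab  b
   20  bbbbbbbaaaaa$aabaabba  a

aaaaab$baabbabbabbbba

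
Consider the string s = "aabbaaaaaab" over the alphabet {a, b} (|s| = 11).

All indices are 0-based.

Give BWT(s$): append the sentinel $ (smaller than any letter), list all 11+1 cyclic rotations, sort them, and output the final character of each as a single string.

bbaaaa$aaaba

rank  rotation      last
    0  $aabbaaaaaab  b
    1  aaaaaab$aabb  b
    2  aaaaab$aabba  a
    3  aaaab$aabbaa  a
    4  aaab$aabbaaa  a
    5  aab$aabbaaaa  a
    6  aabbaaaaaab$  $
    7  ab$aabbaaaaa  a
    8  abbaaaaaab$a  a
    9  b$aabbaaaaaa  a
   10  baaaaaab$aab  b
   11  bbaaaaaab$aa  a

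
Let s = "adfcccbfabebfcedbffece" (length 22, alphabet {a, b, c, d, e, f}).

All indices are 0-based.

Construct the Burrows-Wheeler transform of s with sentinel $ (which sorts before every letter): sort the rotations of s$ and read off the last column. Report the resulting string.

ef$acedccfefeacbfcbdbfb

rank  rotation                 last
    0  $adfcccbfabebfcedbffece  e
    1  abebfcedbffece$adfcccbf  f
    2  adfcccbfabebfcedbffece$  $
    3  bebfcedbffece$adfcccbfa  a
    4  bfabebfcedbffece$adfccc  c
    5  bfcedbffece$adfcccbfabe  e
    6  bffece$adfcccbfabebfced  d
    7  cbfabebfcedbffece$adfcc  c
    8  ccbfabebfcedbffece$adfc  c
    9  cccbfabebfcedbffece$adf  f
   10  ce$adfcccbfabebfcedbffe  e
   11  cedbffece$adfcccbfabebf  f
   12  dbffece$adfcccbfabebfce  e
   13  dfcccbfabebfcedbffece$a  a
   14  e$adfcccbfabebfcedbffec  c
   15  ebfcedbffece$adfcccbfab  b
   16  ece$adfcccbfabebfcedbff  f
   17  edbffece$adfcccbfabebfc  c
   18  fabebfcedbffece$adfcccb  b
   19  fcccbfabebfcedbffece$ad  d
   20  fcedbffece$adfcccbfabeb  b
   21  fece$adfcccbfabebfcedbf  f
   22  ffece$adfcccbfabebfcedb  b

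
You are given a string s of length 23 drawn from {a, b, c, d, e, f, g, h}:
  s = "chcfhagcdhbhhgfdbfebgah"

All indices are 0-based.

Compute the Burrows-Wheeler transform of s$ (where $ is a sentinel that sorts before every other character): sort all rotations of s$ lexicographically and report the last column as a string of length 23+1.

rank  rotation                  last
    0  $chcfhagcdhbhhgfdbfebgah  h
    1  agcdhbhhgfdbfebgah$chcfh  h
    2  ah$chcfhagcdhbhhgfdbfebg  g
    3  bfebgah$chcfhagcdhbhhgfd  d
    4  bgah$chcfhagcdhbhhgfdbfe  e
    5  bhhgfdbfebgah$chcfhagcdh  h
    6  cdhbhhgfdbfebgah$chcfhag  g
    7  cfhagcdhbhhgfdbfebgah$ch  h
    8  chcfhagcdhbhhgfdbfebgah$  $
    9  dbfebgah$chcfhagcdhbhhgf  f
   10  dhbhhgfdbfebgah$chcfhagc  c
   11  ebgah$chcfhagcdhbhhgfdbf  f
   12  fdbfebgah$chcfhagcdhbhhg  g
   13  febgah$chcfhagcdhbhhgfdb  b
   14  fhagcdhbhhgfdbfebgah$chc  c
   15  gah$chcfhagcdhbhhgfdbfeb  b
   16  gcdhbhhgfdbfebgah$chcfha  a
   17  gfdbfebgah$chcfhagcdhbhh  h
   18  h$chcfhagcdhbhhgfdbfebga  a
   19  hagcdhbhhgfdbfebgah$chcf  f
   20  hbhhgfdbfebgah$chcfhagcd  d
   21  hcfhagcdhbhhgfdbfebgah$c  c
   22  hgfdbfebgah$chcfhagcdhbh  h
   23  hhgfdbfebgah$chcfhagcdhb  b

hhgdehgh$fcfgbcbahafdchb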